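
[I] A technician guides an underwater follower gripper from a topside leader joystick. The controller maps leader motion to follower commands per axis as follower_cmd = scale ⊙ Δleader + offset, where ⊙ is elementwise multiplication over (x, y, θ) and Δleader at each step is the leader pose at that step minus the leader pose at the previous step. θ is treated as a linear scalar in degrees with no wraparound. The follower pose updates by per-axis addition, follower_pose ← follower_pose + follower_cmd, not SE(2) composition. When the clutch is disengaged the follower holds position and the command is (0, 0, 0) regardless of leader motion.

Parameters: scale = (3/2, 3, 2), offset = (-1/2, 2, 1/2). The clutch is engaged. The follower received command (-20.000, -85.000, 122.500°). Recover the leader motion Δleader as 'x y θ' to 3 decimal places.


axis x: (-20.000 − -1/2) / (3/2) = -13.000
axis y: (-85.000 − 2) / (3) = -29.000
axis θ: (122.500 − 1/2) / (2) = 61.000

-13.000 -29.000 61.000


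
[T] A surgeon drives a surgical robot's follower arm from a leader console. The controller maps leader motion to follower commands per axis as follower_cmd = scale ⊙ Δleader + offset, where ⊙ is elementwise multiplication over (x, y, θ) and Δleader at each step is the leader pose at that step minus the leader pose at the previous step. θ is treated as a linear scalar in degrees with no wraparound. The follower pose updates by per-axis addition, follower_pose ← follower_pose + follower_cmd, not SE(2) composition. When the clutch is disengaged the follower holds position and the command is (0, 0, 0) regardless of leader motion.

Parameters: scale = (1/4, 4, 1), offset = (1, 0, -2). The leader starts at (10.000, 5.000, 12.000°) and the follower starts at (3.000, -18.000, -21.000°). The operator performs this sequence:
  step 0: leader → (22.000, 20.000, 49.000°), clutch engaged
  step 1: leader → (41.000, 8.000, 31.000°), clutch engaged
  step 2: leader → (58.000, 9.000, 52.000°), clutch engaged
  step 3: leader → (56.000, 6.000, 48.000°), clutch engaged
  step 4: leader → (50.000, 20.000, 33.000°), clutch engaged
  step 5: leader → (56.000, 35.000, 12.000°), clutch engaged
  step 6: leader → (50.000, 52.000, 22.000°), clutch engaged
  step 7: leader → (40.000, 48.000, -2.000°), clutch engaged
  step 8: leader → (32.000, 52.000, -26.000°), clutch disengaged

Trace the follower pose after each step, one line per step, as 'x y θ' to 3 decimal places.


step 0: Δleader=(12.000, 15.000, 37.000°), engaged; cmd=(4.000, 60.000, 35.000°) → follower=(7.000, 42.000, 14.000°)
step 1: Δleader=(19.000, -12.000, -18.000°), engaged; cmd=(5.750, -48.000, -20.000°) → follower=(12.750, -6.000, -6.000°)
step 2: Δleader=(17.000, 1.000, 21.000°), engaged; cmd=(5.250, 4.000, 19.000°) → follower=(18.000, -2.000, 13.000°)
step 3: Δleader=(-2.000, -3.000, -4.000°), engaged; cmd=(0.500, -12.000, -6.000°) → follower=(18.500, -14.000, 7.000°)
step 4: Δleader=(-6.000, 14.000, -15.000°), engaged; cmd=(-0.500, 56.000, -17.000°) → follower=(18.000, 42.000, -10.000°)
step 5: Δleader=(6.000, 15.000, -21.000°), engaged; cmd=(2.500, 60.000, -23.000°) → follower=(20.500, 102.000, -33.000°)
step 6: Δleader=(-6.000, 17.000, 10.000°), engaged; cmd=(-0.500, 68.000, 8.000°) → follower=(20.000, 170.000, -25.000°)
step 7: Δleader=(-10.000, -4.000, -24.000°), engaged; cmd=(-1.500, -16.000, -26.000°) → follower=(18.500, 154.000, -51.000°)
step 8: Δleader=(-8.000, 4.000, -24.000°), disengaged; cmd=(0,0,0) → follower holds at (18.500, 154.000, -51.000°)

7.000 42.000 14.000
12.750 -6.000 -6.000
18.000 -2.000 13.000
18.500 -14.000 7.000
18.000 42.000 -10.000
20.500 102.000 -33.000
20.000 170.000 -25.000
18.500 154.000 -51.000
18.500 154.000 -51.000


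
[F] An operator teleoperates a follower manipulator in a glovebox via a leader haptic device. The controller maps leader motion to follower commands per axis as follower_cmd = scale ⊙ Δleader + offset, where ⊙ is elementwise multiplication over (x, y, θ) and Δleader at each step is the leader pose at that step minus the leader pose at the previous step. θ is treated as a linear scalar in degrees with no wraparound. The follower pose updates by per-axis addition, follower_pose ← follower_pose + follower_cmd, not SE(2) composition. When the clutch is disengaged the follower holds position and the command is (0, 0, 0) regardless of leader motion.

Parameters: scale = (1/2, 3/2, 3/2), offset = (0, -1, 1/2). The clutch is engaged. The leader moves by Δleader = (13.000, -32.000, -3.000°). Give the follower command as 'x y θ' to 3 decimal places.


axis x: 1/2·13.000 + 0 = 6.500
axis y: 3/2·-32.000 + -1 = -49.000
axis θ: 3/2·-3.000 + 1/2 = -4.000

6.500 -49.000 -4.000


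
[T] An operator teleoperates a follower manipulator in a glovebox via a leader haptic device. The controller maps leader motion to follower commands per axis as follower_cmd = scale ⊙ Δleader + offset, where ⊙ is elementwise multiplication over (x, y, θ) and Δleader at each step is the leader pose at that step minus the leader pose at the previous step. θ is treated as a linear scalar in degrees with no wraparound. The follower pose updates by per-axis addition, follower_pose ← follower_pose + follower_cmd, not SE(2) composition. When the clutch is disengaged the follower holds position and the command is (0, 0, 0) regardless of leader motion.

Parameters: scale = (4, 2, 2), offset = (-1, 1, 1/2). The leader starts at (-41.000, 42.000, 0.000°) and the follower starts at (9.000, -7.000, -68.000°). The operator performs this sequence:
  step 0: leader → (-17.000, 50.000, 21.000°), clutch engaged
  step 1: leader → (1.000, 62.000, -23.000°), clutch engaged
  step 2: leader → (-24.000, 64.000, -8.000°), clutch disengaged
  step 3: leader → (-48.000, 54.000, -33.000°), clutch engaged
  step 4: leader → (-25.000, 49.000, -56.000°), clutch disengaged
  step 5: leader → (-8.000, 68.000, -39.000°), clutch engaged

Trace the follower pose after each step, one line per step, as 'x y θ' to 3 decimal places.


step 0: Δleader=(24.000, 8.000, 21.000°), engaged; cmd=(95.000, 17.000, 42.500°) → follower=(104.000, 10.000, -25.500°)
step 1: Δleader=(18.000, 12.000, -44.000°), engaged; cmd=(71.000, 25.000, -87.500°) → follower=(175.000, 35.000, -113.000°)
step 2: Δleader=(-25.000, 2.000, 15.000°), disengaged; cmd=(0,0,0) → follower holds at (175.000, 35.000, -113.000°)
step 3: Δleader=(-24.000, -10.000, -25.000°), engaged; cmd=(-97.000, -19.000, -49.500°) → follower=(78.000, 16.000, -162.500°)
step 4: Δleader=(23.000, -5.000, -23.000°), disengaged; cmd=(0,0,0) → follower holds at (78.000, 16.000, -162.500°)
step 5: Δleader=(17.000, 19.000, 17.000°), engaged; cmd=(67.000, 39.000, 34.500°) → follower=(145.000, 55.000, -128.000°)

104.000 10.000 -25.500
175.000 35.000 -113.000
175.000 35.000 -113.000
78.000 16.000 -162.500
78.000 16.000 -162.500
145.000 55.000 -128.000


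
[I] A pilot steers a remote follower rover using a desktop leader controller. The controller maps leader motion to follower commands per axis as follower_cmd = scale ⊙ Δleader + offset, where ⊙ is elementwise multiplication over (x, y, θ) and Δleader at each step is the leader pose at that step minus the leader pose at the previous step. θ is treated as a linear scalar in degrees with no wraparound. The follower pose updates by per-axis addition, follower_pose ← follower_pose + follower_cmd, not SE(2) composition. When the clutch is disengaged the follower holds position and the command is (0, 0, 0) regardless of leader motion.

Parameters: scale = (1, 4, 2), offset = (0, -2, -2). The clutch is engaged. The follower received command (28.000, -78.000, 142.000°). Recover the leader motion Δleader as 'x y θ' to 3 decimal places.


28.000 -19.000 72.000

axis x: (28.000 − 0) / (1) = 28.000
axis y: (-78.000 − -2) / (4) = -19.000
axis θ: (142.000 − -2) / (2) = 72.000


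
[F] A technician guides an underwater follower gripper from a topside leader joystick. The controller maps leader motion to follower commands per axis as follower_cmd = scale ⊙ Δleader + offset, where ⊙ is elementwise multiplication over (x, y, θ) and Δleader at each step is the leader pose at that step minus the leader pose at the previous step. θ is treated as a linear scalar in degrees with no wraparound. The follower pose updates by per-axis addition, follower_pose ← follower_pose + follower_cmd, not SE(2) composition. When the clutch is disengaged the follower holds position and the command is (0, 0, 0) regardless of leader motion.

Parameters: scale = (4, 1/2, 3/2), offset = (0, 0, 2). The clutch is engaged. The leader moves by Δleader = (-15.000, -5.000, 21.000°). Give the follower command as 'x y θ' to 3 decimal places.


axis x: 4·-15.000 + 0 = -60.000
axis y: 1/2·-5.000 + 0 = -2.500
axis θ: 3/2·21.000 + 2 = 33.500

-60.000 -2.500 33.500


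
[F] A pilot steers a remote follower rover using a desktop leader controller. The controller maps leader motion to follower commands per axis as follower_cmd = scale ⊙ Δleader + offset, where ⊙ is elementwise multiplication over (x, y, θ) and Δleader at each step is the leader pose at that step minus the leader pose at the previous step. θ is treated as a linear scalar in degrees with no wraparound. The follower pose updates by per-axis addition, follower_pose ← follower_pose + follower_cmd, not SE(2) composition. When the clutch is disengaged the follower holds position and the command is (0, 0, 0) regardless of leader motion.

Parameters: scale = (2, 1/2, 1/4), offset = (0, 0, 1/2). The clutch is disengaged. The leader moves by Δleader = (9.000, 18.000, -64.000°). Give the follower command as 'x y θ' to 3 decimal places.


clutch disengaged → follower holds; cmd = (0, 0, 0)

0.000 0.000 0.000


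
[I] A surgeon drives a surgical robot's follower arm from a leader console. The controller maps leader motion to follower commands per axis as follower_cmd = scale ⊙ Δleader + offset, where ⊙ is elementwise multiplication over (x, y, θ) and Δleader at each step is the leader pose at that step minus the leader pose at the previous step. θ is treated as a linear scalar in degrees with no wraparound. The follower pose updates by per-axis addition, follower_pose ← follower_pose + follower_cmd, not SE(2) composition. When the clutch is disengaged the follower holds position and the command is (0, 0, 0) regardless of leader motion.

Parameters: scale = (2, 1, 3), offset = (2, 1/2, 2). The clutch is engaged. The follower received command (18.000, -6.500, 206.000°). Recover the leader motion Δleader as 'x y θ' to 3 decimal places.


axis x: (18.000 − 2) / (2) = 8.000
axis y: (-6.500 − 1/2) / (1) = -7.000
axis θ: (206.000 − 2) / (3) = 68.000

8.000 -7.000 68.000


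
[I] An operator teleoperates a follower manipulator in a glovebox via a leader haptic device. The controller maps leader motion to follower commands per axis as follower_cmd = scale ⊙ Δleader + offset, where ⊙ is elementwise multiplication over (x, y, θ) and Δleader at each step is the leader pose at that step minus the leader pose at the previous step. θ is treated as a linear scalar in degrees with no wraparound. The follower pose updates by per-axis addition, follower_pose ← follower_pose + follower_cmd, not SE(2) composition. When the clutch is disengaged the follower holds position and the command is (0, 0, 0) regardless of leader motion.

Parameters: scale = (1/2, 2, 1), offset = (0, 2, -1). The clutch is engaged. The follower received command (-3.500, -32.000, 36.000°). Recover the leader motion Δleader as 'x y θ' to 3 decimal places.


-7.000 -17.000 37.000

axis x: (-3.500 − 0) / (1/2) = -7.000
axis y: (-32.000 − 2) / (2) = -17.000
axis θ: (36.000 − -1) / (1) = 37.000


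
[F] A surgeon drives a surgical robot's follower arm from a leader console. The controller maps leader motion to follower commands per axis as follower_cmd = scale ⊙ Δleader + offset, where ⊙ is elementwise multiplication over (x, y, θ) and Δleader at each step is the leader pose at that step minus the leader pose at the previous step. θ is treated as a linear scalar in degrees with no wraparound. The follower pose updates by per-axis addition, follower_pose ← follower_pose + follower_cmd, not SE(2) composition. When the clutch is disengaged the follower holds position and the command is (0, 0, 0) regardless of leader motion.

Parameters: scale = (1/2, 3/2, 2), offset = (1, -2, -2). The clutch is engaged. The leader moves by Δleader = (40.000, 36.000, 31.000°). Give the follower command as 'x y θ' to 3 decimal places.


21.000 52.000 60.000

axis x: 1/2·40.000 + 1 = 21.000
axis y: 3/2·36.000 + -2 = 52.000
axis θ: 2·31.000 + -2 = 60.000


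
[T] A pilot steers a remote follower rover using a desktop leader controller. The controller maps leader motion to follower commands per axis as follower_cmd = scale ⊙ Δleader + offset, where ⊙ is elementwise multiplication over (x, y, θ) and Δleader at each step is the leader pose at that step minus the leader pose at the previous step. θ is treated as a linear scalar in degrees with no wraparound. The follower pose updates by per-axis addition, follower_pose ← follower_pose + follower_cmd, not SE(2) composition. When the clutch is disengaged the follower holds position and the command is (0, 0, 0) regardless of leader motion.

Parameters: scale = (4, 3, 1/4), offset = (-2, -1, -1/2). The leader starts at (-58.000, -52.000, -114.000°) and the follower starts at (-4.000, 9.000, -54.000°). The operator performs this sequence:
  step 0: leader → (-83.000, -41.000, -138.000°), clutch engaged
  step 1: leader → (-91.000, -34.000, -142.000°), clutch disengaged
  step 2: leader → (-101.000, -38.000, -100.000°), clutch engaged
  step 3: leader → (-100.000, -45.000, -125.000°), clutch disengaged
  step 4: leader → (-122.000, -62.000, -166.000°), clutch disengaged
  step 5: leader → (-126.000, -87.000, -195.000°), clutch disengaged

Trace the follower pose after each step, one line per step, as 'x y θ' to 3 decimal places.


step 0: Δleader=(-25.000, 11.000, -24.000°), engaged; cmd=(-102.000, 32.000, -6.500°) → follower=(-106.000, 41.000, -60.500°)
step 1: Δleader=(-8.000, 7.000, -4.000°), disengaged; cmd=(0,0,0) → follower holds at (-106.000, 41.000, -60.500°)
step 2: Δleader=(-10.000, -4.000, 42.000°), engaged; cmd=(-42.000, -13.000, 10.000°) → follower=(-148.000, 28.000, -50.500°)
step 3: Δleader=(1.000, -7.000, -25.000°), disengaged; cmd=(0,0,0) → follower holds at (-148.000, 28.000, -50.500°)
step 4: Δleader=(-22.000, -17.000, -41.000°), disengaged; cmd=(0,0,0) → follower holds at (-148.000, 28.000, -50.500°)
step 5: Δleader=(-4.000, -25.000, -29.000°), disengaged; cmd=(0,0,0) → follower holds at (-148.000, 28.000, -50.500°)

-106.000 41.000 -60.500
-106.000 41.000 -60.500
-148.000 28.000 -50.500
-148.000 28.000 -50.500
-148.000 28.000 -50.500
-148.000 28.000 -50.500


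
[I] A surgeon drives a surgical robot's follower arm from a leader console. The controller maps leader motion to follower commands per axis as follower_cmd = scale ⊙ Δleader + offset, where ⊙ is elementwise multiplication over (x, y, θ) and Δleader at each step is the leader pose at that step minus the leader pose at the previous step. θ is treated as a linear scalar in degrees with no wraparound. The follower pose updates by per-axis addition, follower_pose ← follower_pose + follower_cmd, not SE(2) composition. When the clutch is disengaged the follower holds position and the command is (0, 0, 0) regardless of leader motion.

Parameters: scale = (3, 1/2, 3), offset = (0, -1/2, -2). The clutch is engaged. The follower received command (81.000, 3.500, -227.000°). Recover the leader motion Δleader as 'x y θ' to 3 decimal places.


27.000 8.000 -75.000

axis x: (81.000 − 0) / (3) = 27.000
axis y: (3.500 − -1/2) / (1/2) = 8.000
axis θ: (-227.000 − -2) / (3) = -75.000


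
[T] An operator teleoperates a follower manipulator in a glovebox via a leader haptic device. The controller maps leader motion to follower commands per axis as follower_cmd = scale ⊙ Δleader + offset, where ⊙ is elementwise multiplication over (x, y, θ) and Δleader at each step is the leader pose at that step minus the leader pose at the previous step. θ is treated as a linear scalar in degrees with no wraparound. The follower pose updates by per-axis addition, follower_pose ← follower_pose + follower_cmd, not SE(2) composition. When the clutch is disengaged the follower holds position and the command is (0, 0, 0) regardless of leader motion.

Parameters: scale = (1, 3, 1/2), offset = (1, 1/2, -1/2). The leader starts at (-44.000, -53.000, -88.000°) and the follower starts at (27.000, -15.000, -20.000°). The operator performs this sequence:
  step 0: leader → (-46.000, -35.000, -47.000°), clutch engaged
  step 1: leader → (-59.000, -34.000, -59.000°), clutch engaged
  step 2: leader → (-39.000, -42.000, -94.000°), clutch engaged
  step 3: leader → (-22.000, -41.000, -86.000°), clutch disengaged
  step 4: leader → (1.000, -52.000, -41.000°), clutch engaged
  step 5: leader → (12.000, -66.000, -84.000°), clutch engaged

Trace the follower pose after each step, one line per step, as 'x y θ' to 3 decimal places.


26.000 39.500 0.000
14.000 43.000 -6.500
35.000 19.500 -24.500
35.000 19.500 -24.500
59.000 -13.000 -2.500
71.000 -54.500 -24.500

step 0: Δleader=(-2.000, 18.000, 41.000°), engaged; cmd=(-1.000, 54.500, 20.000°) → follower=(26.000, 39.500, 0.000°)
step 1: Δleader=(-13.000, 1.000, -12.000°), engaged; cmd=(-12.000, 3.500, -6.500°) → follower=(14.000, 43.000, -6.500°)
step 2: Δleader=(20.000, -8.000, -35.000°), engaged; cmd=(21.000, -23.500, -18.000°) → follower=(35.000, 19.500, -24.500°)
step 3: Δleader=(17.000, 1.000, 8.000°), disengaged; cmd=(0,0,0) → follower holds at (35.000, 19.500, -24.500°)
step 4: Δleader=(23.000, -11.000, 45.000°), engaged; cmd=(24.000, -32.500, 22.000°) → follower=(59.000, -13.000, -2.500°)
step 5: Δleader=(11.000, -14.000, -43.000°), engaged; cmd=(12.000, -41.500, -22.000°) → follower=(71.000, -54.500, -24.500°)


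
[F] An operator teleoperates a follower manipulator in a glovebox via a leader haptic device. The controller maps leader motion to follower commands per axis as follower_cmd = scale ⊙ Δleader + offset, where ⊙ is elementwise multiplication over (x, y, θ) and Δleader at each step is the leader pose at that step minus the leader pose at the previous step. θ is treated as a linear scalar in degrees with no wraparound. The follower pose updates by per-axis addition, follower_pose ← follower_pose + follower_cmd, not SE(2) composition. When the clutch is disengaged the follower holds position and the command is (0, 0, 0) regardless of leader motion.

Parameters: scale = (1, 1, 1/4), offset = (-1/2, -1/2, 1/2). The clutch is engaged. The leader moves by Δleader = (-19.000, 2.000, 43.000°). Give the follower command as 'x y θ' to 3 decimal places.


axis x: 1·-19.000 + -1/2 = -19.500
axis y: 1·2.000 + -1/2 = 1.500
axis θ: 1/4·43.000 + 1/2 = 11.250

-19.500 1.500 11.250


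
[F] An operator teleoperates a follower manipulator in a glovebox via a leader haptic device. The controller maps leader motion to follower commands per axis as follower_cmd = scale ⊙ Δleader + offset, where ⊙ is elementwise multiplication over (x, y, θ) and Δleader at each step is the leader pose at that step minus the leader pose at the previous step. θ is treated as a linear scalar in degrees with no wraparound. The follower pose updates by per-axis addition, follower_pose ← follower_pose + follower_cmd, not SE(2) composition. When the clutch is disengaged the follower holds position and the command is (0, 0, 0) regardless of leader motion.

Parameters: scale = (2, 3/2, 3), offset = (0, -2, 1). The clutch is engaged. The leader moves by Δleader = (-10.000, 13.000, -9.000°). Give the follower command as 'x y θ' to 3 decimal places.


axis x: 2·-10.000 + 0 = -20.000
axis y: 3/2·13.000 + -2 = 17.500
axis θ: 3·-9.000 + 1 = -26.000

-20.000 17.500 -26.000


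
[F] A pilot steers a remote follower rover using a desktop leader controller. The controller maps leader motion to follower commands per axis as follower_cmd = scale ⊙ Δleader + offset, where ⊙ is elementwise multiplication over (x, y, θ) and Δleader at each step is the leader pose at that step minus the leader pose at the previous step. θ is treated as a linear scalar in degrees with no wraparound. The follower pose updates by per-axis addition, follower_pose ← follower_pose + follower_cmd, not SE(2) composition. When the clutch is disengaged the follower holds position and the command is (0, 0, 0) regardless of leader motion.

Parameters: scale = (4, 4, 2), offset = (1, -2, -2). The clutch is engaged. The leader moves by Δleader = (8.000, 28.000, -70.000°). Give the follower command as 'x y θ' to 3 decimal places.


axis x: 4·8.000 + 1 = 33.000
axis y: 4·28.000 + -2 = 110.000
axis θ: 2·-70.000 + -2 = -142.000

33.000 110.000 -142.000


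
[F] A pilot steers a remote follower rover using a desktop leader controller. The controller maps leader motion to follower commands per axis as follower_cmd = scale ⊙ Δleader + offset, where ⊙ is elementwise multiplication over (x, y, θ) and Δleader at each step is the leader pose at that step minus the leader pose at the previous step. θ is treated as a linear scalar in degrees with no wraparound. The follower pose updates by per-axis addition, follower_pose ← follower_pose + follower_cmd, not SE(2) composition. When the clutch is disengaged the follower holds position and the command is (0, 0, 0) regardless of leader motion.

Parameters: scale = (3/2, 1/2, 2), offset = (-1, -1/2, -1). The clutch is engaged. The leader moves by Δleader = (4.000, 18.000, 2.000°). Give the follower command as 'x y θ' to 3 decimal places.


5.000 8.500 3.000

axis x: 3/2·4.000 + -1 = 5.000
axis y: 1/2·18.000 + -1/2 = 8.500
axis θ: 2·2.000 + -1 = 3.000


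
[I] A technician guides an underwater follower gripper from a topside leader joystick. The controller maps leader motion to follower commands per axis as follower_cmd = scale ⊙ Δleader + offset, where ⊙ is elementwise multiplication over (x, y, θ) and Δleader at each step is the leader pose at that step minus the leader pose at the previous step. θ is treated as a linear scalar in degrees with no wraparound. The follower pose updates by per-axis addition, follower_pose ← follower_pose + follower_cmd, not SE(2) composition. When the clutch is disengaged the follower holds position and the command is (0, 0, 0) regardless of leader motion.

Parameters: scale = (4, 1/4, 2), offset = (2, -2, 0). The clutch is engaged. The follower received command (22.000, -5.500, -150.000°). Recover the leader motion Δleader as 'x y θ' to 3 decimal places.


axis x: (22.000 − 2) / (4) = 5.000
axis y: (-5.500 − -2) / (1/4) = -14.000
axis θ: (-150.000 − 0) / (2) = -75.000

5.000 -14.000 -75.000


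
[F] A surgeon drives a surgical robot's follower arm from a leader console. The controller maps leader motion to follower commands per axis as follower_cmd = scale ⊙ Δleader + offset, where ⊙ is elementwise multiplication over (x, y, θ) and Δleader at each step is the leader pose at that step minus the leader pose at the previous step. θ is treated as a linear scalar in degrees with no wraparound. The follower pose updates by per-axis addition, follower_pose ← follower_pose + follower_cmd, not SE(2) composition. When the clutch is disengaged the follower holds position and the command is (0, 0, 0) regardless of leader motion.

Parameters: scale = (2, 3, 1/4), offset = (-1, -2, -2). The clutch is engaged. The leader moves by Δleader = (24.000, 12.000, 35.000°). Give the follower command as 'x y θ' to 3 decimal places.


47.000 34.000 6.750

axis x: 2·24.000 + -1 = 47.000
axis y: 3·12.000 + -2 = 34.000
axis θ: 1/4·35.000 + -2 = 6.750


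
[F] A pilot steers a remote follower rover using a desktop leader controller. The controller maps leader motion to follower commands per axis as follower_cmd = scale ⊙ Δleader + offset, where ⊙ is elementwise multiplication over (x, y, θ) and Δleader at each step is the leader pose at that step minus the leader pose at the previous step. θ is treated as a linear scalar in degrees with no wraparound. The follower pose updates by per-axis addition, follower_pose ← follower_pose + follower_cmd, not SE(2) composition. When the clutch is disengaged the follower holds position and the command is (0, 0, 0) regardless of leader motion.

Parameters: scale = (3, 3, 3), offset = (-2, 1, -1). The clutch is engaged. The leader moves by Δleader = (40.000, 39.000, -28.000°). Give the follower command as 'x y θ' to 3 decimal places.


118.000 118.000 -85.000

axis x: 3·40.000 + -2 = 118.000
axis y: 3·39.000 + 1 = 118.000
axis θ: 3·-28.000 + -1 = -85.000


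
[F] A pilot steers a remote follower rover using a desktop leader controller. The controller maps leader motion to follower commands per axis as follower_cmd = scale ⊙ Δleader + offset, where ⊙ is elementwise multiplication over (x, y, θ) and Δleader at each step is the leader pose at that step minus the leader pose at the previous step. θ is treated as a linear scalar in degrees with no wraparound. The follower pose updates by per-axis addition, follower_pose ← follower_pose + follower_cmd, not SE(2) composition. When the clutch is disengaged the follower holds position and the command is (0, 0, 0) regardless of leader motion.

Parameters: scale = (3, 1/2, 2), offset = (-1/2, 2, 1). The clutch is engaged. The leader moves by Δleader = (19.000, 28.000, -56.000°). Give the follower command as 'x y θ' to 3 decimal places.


axis x: 3·19.000 + -1/2 = 56.500
axis y: 1/2·28.000 + 2 = 16.000
axis θ: 2·-56.000 + 1 = -111.000

56.500 16.000 -111.000


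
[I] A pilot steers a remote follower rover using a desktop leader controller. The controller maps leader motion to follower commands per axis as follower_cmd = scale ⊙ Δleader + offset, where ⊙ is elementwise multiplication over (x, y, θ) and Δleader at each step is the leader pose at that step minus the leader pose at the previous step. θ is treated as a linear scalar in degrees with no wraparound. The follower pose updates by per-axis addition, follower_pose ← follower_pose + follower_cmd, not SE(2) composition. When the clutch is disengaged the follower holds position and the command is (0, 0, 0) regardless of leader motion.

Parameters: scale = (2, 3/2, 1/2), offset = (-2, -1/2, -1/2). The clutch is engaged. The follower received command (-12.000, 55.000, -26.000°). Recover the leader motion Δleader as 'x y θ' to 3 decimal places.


-5.000 37.000 -51.000

axis x: (-12.000 − -2) / (2) = -5.000
axis y: (55.000 − -1/2) / (3/2) = 37.000
axis θ: (-26.000 − -1/2) / (1/2) = -51.000


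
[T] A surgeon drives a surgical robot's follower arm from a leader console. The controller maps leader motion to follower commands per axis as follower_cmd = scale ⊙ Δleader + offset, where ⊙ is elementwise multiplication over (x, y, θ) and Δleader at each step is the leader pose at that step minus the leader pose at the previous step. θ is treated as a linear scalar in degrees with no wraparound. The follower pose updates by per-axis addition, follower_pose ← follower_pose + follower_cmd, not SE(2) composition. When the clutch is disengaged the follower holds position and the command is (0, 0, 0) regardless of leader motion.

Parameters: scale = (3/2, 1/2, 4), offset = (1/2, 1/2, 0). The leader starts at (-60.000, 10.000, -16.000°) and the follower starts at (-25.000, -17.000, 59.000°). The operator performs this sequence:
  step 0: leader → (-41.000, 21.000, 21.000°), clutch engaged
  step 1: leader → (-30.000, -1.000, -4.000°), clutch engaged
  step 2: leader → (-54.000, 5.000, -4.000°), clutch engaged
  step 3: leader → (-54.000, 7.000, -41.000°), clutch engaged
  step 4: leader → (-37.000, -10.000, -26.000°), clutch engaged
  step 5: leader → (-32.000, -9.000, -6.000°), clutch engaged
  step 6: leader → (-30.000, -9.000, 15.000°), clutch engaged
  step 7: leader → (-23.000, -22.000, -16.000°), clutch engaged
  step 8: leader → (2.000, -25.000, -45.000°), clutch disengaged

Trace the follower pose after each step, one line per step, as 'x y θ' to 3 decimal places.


4.000 -11.000 207.000
21.000 -21.500 107.000
-14.500 -18.000 107.000
-14.000 -16.500 -41.000
12.000 -24.500 19.000
20.000 -23.500 99.000
23.500 -23.000 183.000
34.500 -29.000 59.000
34.500 -29.000 59.000

step 0: Δleader=(19.000, 11.000, 37.000°), engaged; cmd=(29.000, 6.000, 148.000°) → follower=(4.000, -11.000, 207.000°)
step 1: Δleader=(11.000, -22.000, -25.000°), engaged; cmd=(17.000, -10.500, -100.000°) → follower=(21.000, -21.500, 107.000°)
step 2: Δleader=(-24.000, 6.000, 0.000°), engaged; cmd=(-35.500, 3.500, 0.000°) → follower=(-14.500, -18.000, 107.000°)
step 3: Δleader=(0.000, 2.000, -37.000°), engaged; cmd=(0.500, 1.500, -148.000°) → follower=(-14.000, -16.500, -41.000°)
step 4: Δleader=(17.000, -17.000, 15.000°), engaged; cmd=(26.000, -8.000, 60.000°) → follower=(12.000, -24.500, 19.000°)
step 5: Δleader=(5.000, 1.000, 20.000°), engaged; cmd=(8.000, 1.000, 80.000°) → follower=(20.000, -23.500, 99.000°)
step 6: Δleader=(2.000, 0.000, 21.000°), engaged; cmd=(3.500, 0.500, 84.000°) → follower=(23.500, -23.000, 183.000°)
step 7: Δleader=(7.000, -13.000, -31.000°), engaged; cmd=(11.000, -6.000, -124.000°) → follower=(34.500, -29.000, 59.000°)
step 8: Δleader=(25.000, -3.000, -29.000°), disengaged; cmd=(0,0,0) → follower holds at (34.500, -29.000, 59.000°)


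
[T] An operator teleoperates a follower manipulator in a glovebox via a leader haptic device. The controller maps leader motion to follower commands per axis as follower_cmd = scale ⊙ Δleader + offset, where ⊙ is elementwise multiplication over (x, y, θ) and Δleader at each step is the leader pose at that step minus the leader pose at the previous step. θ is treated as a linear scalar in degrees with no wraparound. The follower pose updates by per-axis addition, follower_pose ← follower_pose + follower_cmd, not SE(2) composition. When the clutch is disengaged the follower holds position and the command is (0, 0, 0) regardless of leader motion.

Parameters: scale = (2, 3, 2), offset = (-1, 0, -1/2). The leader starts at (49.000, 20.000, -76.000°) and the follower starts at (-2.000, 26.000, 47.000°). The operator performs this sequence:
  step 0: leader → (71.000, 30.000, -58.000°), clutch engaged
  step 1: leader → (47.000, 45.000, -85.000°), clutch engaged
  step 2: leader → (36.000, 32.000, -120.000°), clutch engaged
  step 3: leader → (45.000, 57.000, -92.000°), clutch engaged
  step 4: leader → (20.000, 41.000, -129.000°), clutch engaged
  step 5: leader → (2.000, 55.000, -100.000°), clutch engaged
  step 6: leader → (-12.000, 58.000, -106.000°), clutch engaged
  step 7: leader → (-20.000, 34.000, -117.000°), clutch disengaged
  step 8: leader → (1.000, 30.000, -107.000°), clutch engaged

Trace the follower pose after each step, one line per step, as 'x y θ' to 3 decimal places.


step 0: Δleader=(22.000, 10.000, 18.000°), engaged; cmd=(43.000, 30.000, 35.500°) → follower=(41.000, 56.000, 82.500°)
step 1: Δleader=(-24.000, 15.000, -27.000°), engaged; cmd=(-49.000, 45.000, -54.500°) → follower=(-8.000, 101.000, 28.000°)
step 2: Δleader=(-11.000, -13.000, -35.000°), engaged; cmd=(-23.000, -39.000, -70.500°) → follower=(-31.000, 62.000, -42.500°)
step 3: Δleader=(9.000, 25.000, 28.000°), engaged; cmd=(17.000, 75.000, 55.500°) → follower=(-14.000, 137.000, 13.000°)
step 4: Δleader=(-25.000, -16.000, -37.000°), engaged; cmd=(-51.000, -48.000, -74.500°) → follower=(-65.000, 89.000, -61.500°)
step 5: Δleader=(-18.000, 14.000, 29.000°), engaged; cmd=(-37.000, 42.000, 57.500°) → follower=(-102.000, 131.000, -4.000°)
step 6: Δleader=(-14.000, 3.000, -6.000°), engaged; cmd=(-29.000, 9.000, -12.500°) → follower=(-131.000, 140.000, -16.500°)
step 7: Δleader=(-8.000, -24.000, -11.000°), disengaged; cmd=(0,0,0) → follower holds at (-131.000, 140.000, -16.500°)
step 8: Δleader=(21.000, -4.000, 10.000°), engaged; cmd=(41.000, -12.000, 19.500°) → follower=(-90.000, 128.000, 3.000°)

41.000 56.000 82.500
-8.000 101.000 28.000
-31.000 62.000 -42.500
-14.000 137.000 13.000
-65.000 89.000 -61.500
-102.000 131.000 -4.000
-131.000 140.000 -16.500
-131.000 140.000 -16.500
-90.000 128.000 3.000


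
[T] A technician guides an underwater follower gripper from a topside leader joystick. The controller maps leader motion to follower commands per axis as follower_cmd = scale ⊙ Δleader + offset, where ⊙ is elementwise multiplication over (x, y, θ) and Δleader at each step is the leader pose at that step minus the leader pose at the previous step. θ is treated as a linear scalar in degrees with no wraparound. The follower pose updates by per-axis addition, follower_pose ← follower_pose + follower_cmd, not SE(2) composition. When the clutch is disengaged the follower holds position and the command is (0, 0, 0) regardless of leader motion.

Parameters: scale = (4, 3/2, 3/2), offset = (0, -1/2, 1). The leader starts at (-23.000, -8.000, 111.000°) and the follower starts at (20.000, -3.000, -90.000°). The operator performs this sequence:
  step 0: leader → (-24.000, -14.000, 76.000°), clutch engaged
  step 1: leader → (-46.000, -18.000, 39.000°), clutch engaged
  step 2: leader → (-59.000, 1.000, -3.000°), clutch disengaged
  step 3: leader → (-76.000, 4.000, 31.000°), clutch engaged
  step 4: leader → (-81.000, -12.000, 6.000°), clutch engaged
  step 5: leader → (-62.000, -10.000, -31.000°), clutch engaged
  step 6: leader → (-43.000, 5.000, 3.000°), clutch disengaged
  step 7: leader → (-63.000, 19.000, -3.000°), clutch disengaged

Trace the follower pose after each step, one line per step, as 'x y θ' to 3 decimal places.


16.000 -12.500 -141.500
-72.000 -19.000 -196.000
-72.000 -19.000 -196.000
-140.000 -15.000 -144.000
-160.000 -39.500 -180.500
-84.000 -37.000 -235.000
-84.000 -37.000 -235.000
-84.000 -37.000 -235.000

step 0: Δleader=(-1.000, -6.000, -35.000°), engaged; cmd=(-4.000, -9.500, -51.500°) → follower=(16.000, -12.500, -141.500°)
step 1: Δleader=(-22.000, -4.000, -37.000°), engaged; cmd=(-88.000, -6.500, -54.500°) → follower=(-72.000, -19.000, -196.000°)
step 2: Δleader=(-13.000, 19.000, -42.000°), disengaged; cmd=(0,0,0) → follower holds at (-72.000, -19.000, -196.000°)
step 3: Δleader=(-17.000, 3.000, 34.000°), engaged; cmd=(-68.000, 4.000, 52.000°) → follower=(-140.000, -15.000, -144.000°)
step 4: Δleader=(-5.000, -16.000, -25.000°), engaged; cmd=(-20.000, -24.500, -36.500°) → follower=(-160.000, -39.500, -180.500°)
step 5: Δleader=(19.000, 2.000, -37.000°), engaged; cmd=(76.000, 2.500, -54.500°) → follower=(-84.000, -37.000, -235.000°)
step 6: Δleader=(19.000, 15.000, 34.000°), disengaged; cmd=(0,0,0) → follower holds at (-84.000, -37.000, -235.000°)
step 7: Δleader=(-20.000, 14.000, -6.000°), disengaged; cmd=(0,0,0) → follower holds at (-84.000, -37.000, -235.000°)


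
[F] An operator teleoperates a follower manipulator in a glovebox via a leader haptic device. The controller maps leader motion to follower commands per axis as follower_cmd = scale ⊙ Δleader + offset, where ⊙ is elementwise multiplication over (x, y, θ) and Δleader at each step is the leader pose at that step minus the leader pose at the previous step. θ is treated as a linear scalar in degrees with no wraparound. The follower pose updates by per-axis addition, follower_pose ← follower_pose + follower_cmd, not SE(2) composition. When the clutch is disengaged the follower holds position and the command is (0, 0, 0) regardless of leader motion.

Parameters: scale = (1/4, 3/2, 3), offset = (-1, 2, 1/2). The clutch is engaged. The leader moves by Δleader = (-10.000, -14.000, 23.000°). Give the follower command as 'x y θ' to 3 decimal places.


-3.500 -19.000 69.500

axis x: 1/4·-10.000 + -1 = -3.500
axis y: 3/2·-14.000 + 2 = -19.000
axis θ: 3·23.000 + 1/2 = 69.500


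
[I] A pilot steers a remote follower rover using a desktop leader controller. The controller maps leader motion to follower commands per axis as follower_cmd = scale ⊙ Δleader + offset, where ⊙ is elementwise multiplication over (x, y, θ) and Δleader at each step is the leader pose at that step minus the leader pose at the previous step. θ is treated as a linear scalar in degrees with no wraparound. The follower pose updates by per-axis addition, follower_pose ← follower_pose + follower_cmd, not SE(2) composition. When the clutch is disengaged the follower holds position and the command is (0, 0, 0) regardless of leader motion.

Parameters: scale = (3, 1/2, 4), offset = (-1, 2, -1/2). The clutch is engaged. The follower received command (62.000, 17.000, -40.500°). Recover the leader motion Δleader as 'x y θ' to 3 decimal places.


axis x: (62.000 − -1) / (3) = 21.000
axis y: (17.000 − 2) / (1/2) = 30.000
axis θ: (-40.500 − -1/2) / (4) = -10.000

21.000 30.000 -10.000


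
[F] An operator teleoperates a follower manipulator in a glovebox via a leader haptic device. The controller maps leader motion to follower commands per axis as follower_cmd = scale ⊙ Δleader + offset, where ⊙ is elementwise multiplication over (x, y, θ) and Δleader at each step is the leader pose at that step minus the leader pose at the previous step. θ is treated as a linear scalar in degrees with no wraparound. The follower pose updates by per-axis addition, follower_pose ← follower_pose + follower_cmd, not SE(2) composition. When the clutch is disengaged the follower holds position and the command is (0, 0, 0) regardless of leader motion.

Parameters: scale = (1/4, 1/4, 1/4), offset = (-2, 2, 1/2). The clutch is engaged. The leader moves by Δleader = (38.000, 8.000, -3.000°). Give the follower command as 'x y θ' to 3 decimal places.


7.500 4.000 -0.250

axis x: 1/4·38.000 + -2 = 7.500
axis y: 1/4·8.000 + 2 = 4.000
axis θ: 1/4·-3.000 + 1/2 = -0.250


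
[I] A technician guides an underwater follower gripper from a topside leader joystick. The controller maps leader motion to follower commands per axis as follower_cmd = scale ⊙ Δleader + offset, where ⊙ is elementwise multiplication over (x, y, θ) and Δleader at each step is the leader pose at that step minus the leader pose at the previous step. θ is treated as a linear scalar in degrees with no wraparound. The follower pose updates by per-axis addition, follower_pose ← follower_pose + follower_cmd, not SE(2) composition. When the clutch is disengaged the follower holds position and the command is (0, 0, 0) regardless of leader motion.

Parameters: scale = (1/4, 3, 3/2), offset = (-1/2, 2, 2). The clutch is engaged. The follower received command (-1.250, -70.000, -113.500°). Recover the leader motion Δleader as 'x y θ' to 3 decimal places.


axis x: (-1.250 − -1/2) / (1/4) = -3.000
axis y: (-70.000 − 2) / (3) = -24.000
axis θ: (-113.500 − 2) / (3/2) = -77.000

-3.000 -24.000 -77.000


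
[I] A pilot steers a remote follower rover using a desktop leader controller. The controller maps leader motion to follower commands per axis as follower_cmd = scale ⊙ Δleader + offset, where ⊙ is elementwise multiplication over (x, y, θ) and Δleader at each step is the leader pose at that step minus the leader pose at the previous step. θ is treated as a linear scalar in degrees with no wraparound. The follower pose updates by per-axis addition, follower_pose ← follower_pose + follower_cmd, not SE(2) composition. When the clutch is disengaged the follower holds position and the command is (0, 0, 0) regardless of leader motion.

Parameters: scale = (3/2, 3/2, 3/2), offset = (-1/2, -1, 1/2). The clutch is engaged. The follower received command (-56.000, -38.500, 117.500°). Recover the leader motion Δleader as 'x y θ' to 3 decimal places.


axis x: (-56.000 − -1/2) / (3/2) = -37.000
axis y: (-38.500 − -1) / (3/2) = -25.000
axis θ: (117.500 − 1/2) / (3/2) = 78.000

-37.000 -25.000 78.000
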